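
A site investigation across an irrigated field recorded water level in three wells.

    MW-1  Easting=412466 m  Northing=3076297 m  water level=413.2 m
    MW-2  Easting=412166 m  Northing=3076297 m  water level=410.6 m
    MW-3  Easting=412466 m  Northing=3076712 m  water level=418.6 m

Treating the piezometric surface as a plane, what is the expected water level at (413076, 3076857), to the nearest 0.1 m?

∂h/∂x = (410.6 − 413.2) / (412166 − 412466) = +0.008667
∂h/∂y = (418.6 − 413.2) / (3076712 − 3076297) = +0.01301
h(413076, 3076857) = 413.2 + (+0.008667)·(610) + (+0.01301)·(560) = 413.2 +5.287 +7.287 = 425.773 m.

425.8 m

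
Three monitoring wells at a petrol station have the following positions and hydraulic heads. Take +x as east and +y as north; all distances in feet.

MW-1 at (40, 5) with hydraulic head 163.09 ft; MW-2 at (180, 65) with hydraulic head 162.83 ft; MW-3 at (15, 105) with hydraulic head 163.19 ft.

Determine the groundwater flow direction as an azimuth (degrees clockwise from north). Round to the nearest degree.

Differences from MW-1: to MW-2 (Δx, Δy, Δh) = (140, 60, -0.26); to MW-3 = (-25, 100, +0.10).
Determinant of the coordinate differences = 140·100 − (-25)·60 = 15500.
∂h/∂x = [(-0.26)·100 − (+0.10)·60] / 15500 = -0.002065
∂h/∂y = [140·(+0.10) − (-25)·(-0.26)] / 15500 = +0.0004839
Flow direction (−∇h) has components (+0.002065 E, -0.0004839 N).
Azimuth = atan2(E, N) = atan2(+0.002065, -0.0004839) = 103.2° ≈ 103°.

103°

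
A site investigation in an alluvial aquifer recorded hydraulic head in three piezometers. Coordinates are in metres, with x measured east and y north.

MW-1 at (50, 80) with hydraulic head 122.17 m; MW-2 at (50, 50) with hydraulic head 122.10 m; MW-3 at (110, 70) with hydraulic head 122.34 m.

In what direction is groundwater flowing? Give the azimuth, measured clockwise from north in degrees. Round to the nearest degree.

234°

Differences from MW-1: to MW-2 (Δx, Δy, Δh) = (0, -30, -0.07); to MW-3 = (60, -10, +0.17).
Determinant of the coordinate differences = 0·(-10) − 60·(-30) = 1800.
∂h/∂x = [(-0.07)·(-10) − (+0.17)·(-30)] / 1800 = +0.003222
∂h/∂y = [0·(+0.17) − 60·(-0.07)] / 1800 = +0.002333
Flow direction (−∇h) has components (-0.003222 E, -0.002333 N).
Azimuth = atan2(E, N) = atan2(-0.003222, -0.002333) = 234.1° ≈ 234°.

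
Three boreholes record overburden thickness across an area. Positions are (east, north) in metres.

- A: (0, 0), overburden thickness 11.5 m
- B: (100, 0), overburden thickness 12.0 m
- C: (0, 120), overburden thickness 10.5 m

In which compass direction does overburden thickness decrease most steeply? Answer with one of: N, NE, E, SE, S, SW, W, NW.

NW

∂d/∂x = (12.0 − 11.5) / (100 − 0) = +0.005000
∂d/∂y = (10.5 − 11.5) / (120 − 0) = -0.008333
Steepest decrease is along −∇f = (-0.005000 E, +0.008333 N) → northwest.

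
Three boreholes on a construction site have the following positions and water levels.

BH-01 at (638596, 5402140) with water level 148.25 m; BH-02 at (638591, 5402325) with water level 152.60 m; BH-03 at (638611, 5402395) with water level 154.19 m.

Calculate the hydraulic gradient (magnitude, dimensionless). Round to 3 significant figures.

0.0236

Differences from BH-01: to BH-02 (Δx, Δy, Δh) = (-5, 185, +4.35); to BH-03 = (15, 255, +5.94).
Determinant of the coordinate differences = (-5)·255 − 15·185 = -4050.
∂h/∂x = [(+4.35)·255 − (+5.94)·185] / -4050 = -0.002556
∂h/∂y = [(-5)·(+5.94) − 15·(+4.35)] / -4050 = +0.02344
|∇h| = √(-0.002556² + 0.02344²) = 0.02358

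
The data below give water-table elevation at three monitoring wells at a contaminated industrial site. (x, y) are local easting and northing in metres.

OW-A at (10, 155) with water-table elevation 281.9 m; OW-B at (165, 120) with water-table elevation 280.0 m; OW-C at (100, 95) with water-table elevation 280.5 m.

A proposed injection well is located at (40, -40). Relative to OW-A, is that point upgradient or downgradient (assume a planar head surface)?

downgradient

With h = a·x + b·y + c and OW-A as origin, the differences give:
  155·a + (-35)·b = -1.9
  90·a + (-60)·b = -1.4
Eliminate b (×(-60) and ×(-35), subtract): -6150·a = 65.00 → a = ∂h/∂x = -0.01057
Back-substitute: b = ∂h/∂y = +0.007480.
Head at (40, -40) = 281.9 + (-0.01057)·(30) + (+0.007480)·(-195) = 280.12 m.
That is lower than the 281.9 m at OW-A, so the point is downgradient.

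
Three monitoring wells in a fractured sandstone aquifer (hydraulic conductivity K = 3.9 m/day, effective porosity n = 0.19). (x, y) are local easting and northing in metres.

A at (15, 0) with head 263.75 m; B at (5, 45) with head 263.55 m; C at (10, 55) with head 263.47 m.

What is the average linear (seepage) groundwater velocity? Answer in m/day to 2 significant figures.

0.15 m/day

Differences from A: to B (Δx, Δy, Δh) = (-10, 45, -0.20); to C = (-5, 55, -0.28).
Solve a·Δx + b·Δy = Δh: det = (-10)·55 − (-5)·45 = -325.
∂h/∂x = [(-0.20)·55 − (-0.28)·45] / -325 = -0.004923
∂h/∂y = [(-10)·(-0.28) − (-5)·(-0.20)] / -325 = -0.005538
|∇h| = √(-0.004923² + -0.005538²) = 0.00741
Seepage velocity v = K·i/n = 3.9 × 0.00741 / 0.19 = 0.1521 m/day.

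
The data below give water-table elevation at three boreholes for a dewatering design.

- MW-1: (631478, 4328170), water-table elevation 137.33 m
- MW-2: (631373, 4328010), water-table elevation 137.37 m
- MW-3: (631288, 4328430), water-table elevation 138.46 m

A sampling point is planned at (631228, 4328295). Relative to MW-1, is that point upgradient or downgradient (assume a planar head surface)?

Differences from MW-1: to MW-2 (Δx, Δy, Δh) = (-105, -160, +0.04); to MW-3 = (-190, 260, +1.13).
Determinant of the coordinate differences = (-105)·260 − (-190)·(-160) = -57700.
∂h/∂x = [(+0.04)·260 − (+1.13)·(-160)] / -57700 = -0.003314
∂h/∂y = [(-105)·(+1.13) − (-190)·(+0.04)] / -57700 = +0.001925
Head at (631228, 4328295) = 137.33 + (-0.003314)·(-250) + (+0.001925)·(125) = 138.40 m.
That is higher than the 137.33 m at MW-1, so the point is upgradient.

upgradient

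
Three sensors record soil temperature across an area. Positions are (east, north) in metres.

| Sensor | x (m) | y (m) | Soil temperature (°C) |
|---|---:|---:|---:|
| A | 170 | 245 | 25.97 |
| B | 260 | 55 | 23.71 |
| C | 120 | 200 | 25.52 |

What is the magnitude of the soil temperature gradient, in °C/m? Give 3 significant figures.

0.0114 °C/m

With T = a·x + b·y + c and A as origin, the differences give:
  90·a + (-190)·b = -2.26
  (-50)·a + (-45)·b = -0.45
Eliminate b (×(-45) and ×(-190), subtract): -13550·a = 16.200 → a = ∂T/∂x = -0.001196
Back-substitute: b = ∂T/∂y = +0.01133.
|∇f| = √(-0.001196² + 0.01133²) = 0.01139 °C/m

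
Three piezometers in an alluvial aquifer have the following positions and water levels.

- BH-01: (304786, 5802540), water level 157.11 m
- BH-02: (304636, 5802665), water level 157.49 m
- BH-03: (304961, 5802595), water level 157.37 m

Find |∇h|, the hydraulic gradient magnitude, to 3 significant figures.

0.00352

Differences from BH-01: to BH-02 (Δx, Δy, Δh) = (-150, 125, +0.38); to BH-03 = (175, 55, +0.26).
Solve a·Δx + b·Δy = Δh: det = (-150)·55 − 175·125 = -30125.
∂h/∂x = [(+0.38)·55 − (+0.26)·125] / -30125 = +0.0003851
∂h/∂y = [(-150)·(+0.26) − 175·(+0.38)] / -30125 = +0.003502
|∇h| = √(0.0003851² + 0.003502²) = 0.003523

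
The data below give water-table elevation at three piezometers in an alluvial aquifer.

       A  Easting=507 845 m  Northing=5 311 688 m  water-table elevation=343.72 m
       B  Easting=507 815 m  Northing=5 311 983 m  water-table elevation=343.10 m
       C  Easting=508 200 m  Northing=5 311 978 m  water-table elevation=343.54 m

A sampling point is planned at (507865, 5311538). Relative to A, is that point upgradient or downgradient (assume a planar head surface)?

With h = a·x + b·y + c and A as origin, the differences give:
  (-30)·a + 295·b = -0.62
  355·a + 290·b = -0.18
Eliminate b (×290 and ×295, subtract): -113425·a = -126.700 → a = ∂h/∂x = +0.001117
Back-substitute: b = ∂h/∂y = -0.001988.
Head at (507865, 5311538) = 343.72 + (+0.001117)·(20) + (-0.001988)·(-150) = 344.04 m.
That is higher than the 343.72 m at A, so the point is upgradient.

upgradient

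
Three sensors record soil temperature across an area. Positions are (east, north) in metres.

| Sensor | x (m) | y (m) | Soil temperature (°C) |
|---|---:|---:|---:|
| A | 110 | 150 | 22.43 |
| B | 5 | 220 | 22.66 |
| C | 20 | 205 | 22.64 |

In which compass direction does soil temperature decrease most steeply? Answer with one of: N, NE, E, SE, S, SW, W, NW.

Taking A as reference: B−A = (-105, 70, +0.23); C−A = (-90, 55, +0.21).
Solve a·Δx + b·Δy = ΔT: det = (-105)·55 − (-90)·70 = 525.
∂T/∂x = [(+0.23)·55 − (+0.21)·70] / 525 = -0.003905
∂T/∂y = [(-105)·(+0.21) − (-90)·(+0.23)] / 525 = -0.002571
Steepest decrease is along −∇f = (+0.003905 E, +0.002571 N) → northeast.

NE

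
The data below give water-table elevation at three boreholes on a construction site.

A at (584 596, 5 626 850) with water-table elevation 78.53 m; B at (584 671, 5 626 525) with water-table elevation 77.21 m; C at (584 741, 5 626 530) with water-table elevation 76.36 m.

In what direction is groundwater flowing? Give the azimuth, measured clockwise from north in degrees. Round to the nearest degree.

096°

With h = a·x + b·y + c and A as origin, the differences give:
  75·a + (-325)·b = -1.32
  145·a + (-320)·b = -2.17
Eliminate b (×(-320) and ×(-325), subtract): 23125·a = -282.850 → a = ∂h/∂x = -0.01223
Back-substitute: b = ∂h/∂y = +0.001239.
Flow direction (−∇h) has components (+0.01223 E, -0.001239 N).
Azimuth = atan2(E, N) = atan2(+0.01223, -0.001239) = 95.8° ≈ 096°.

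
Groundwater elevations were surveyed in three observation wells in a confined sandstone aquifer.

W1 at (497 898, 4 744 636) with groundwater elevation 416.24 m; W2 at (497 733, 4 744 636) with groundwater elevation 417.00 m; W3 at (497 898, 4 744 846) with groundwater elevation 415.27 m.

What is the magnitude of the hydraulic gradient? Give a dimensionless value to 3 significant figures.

0.00652

∂h/∂x = (417.00 − 416.24) / (497733 − 497898) = -0.004606
∂h/∂y = (415.27 − 416.24) / (4744846 − 4744636) = -0.004619
|∇h| = √(-0.004606² + -0.004619²) = 0.006523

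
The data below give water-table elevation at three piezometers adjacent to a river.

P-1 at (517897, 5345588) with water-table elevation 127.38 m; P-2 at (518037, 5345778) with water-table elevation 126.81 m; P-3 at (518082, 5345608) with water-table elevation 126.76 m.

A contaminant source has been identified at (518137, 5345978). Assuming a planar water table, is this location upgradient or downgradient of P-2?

With h = a·x + b·y + c and P-1 as origin, the differences give:
  140·a + 190·b = -0.57
  185·a + 20·b = -0.62
Eliminate b (×20 and ×190, subtract): -32350·a = 106.400 → a = ∂h/∂x = -0.003289
Back-substitute: b = ∂h/∂y = -0.0005765.
Head at (518137, 5345978) = 127.38 + (-0.003289)·(240) + (-0.0005765)·(390) = 126.37 m.
That is lower than the 126.81 m at P-2, so the point is downgradient.

downgradient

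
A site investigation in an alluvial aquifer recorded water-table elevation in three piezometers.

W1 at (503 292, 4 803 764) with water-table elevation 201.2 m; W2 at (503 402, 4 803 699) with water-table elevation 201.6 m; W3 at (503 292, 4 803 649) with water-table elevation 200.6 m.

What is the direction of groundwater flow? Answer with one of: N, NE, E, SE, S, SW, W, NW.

Three-point gradient (reference W1): Δ to W2 = (110, -65, +0.4), Δ to W3 = (0, -115, -0.6).
∂h/∂x = +0.006719, ∂h/∂y = +0.005217 (det = -12650).
Flow = −∇h = (-0.006719 east, -0.005217 north), which points southwest.

SW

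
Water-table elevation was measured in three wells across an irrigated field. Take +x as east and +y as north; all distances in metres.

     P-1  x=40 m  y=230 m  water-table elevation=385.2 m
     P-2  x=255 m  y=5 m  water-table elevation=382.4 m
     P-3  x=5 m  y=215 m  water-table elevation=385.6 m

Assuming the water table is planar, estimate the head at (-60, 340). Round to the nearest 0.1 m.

386.5 m

Differences from P-1: to P-2 (Δx, Δy, Δh) = (215, -225, -2.8); to P-3 = (-35, -15, +0.4).
Determinant of the coordinate differences = 215·(-15) − (-35)·(-225) = -11100.
∂h/∂x = [(-2.8)·(-15) − (+0.4)·(-225)] / -11100 = -0.01189
∂h/∂y = [215·(+0.4) − (-35)·(-2.8)] / -11100 = +0.001081
h(-60, 340) = 385.2 + (-0.01189)·(-100) + (+0.001081)·(110) = 385.2 +1.189 +0.119 = 386.508 m.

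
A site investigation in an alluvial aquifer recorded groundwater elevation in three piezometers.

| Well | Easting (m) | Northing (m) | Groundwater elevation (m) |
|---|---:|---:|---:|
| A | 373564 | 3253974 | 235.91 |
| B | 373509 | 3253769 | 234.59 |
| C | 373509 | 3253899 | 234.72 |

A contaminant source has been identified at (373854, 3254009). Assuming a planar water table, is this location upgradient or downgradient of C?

upgradient

Three-point gradient (reference A): Δ to B = (-55, -205, -1.32), Δ to C = (-55, -75, -1.19).
∂h/∂x = +0.02027, ∂h/∂y = +0.0010000 (det = -7150).
Head at (373854, 3254009) = 235.91 + (+0.02027)·(290) + (+0.0010000)·(35) = 241.82 m.
That is higher than the 234.72 m at C, so the point is upgradient.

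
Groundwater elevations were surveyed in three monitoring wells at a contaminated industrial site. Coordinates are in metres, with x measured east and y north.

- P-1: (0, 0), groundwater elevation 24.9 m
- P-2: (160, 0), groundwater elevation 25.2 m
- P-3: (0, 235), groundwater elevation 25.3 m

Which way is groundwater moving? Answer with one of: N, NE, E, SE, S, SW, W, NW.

∂h/∂x = (25.2 − 24.9) / (160 − 0) = +0.001875
∂h/∂y = (25.3 − 24.9) / (235 − 0) = +0.001702
Flow = −∇h = (-0.001875 east, -0.001702 north), which points southwest.

SW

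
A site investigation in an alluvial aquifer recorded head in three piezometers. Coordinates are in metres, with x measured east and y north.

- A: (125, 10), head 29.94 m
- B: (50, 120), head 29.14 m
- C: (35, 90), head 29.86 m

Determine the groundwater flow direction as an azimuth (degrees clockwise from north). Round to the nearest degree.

With h = a·x + b·y + c and A as origin, the differences give:
  (-75)·a + 110·b = -0.80
  (-90)·a + 80·b = -0.08
Eliminate b (×80 and ×110, subtract): 3900·a = -55.200 → a = ∂h/∂x = -0.01415
Back-substitute: b = ∂h/∂y = -0.01692.
Flow direction (−∇h) has components (+0.01415 E, +0.01692 N).
Azimuth = atan2(E, N) = atan2(+0.01415, +0.01692) = 39.9° ≈ 040°.

040°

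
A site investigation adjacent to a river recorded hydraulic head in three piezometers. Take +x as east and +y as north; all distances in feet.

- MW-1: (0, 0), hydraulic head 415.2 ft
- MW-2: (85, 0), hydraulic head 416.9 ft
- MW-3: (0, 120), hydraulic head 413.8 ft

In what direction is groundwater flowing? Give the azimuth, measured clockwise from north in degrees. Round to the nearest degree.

∂h/∂x = (416.9 − 415.2) / (85 − 0) = +0.02000
∂h/∂y = (413.8 − 415.2) / (120 − 0) = -0.01167
Flow direction (−∇h) has components (-0.02000 E, +0.01167 N).
Azimuth = atan2(E, N) = atan2(-0.02000, +0.01167) = 300.3° ≈ 300°.

300°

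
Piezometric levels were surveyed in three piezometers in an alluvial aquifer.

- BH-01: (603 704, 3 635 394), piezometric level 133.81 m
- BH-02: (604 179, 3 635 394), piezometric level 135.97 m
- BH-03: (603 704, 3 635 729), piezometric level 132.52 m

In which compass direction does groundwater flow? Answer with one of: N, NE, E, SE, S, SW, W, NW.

∂h/∂x = (135.97 − 133.81) / (604179 − 603704) = +0.004547
∂h/∂y = (132.52 − 133.81) / (3635729 − 3635394) = -0.003851
Flow = −∇h = (-0.004547 east, +0.003851 north), which points northwest.

NW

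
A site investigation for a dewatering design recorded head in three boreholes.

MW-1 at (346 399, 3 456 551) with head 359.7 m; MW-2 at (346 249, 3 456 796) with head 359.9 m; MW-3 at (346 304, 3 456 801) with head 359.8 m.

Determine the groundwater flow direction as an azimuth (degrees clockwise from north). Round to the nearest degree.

Differences from MW-1: to MW-2 (Δx, Δy, Δh) = (-150, 245, +0.2); to MW-3 = (-95, 250, +0.1).
Solve a·Δx + b·Δy = Δh: det = (-150)·250 − (-95)·245 = -14225.
∂h/∂x = [(+0.2)·250 − (+0.1)·245] / -14225 = -0.001793
∂h/∂y = [(-150)·(+0.1) − (-95)·(+0.2)] / -14225 = -0.0002812
Flow direction (−∇h) has components (+0.001793 E, +0.0002812 N).
Azimuth = atan2(E, N) = atan2(+0.001793, +0.0002812) = 81.1° ≈ 081°.

081°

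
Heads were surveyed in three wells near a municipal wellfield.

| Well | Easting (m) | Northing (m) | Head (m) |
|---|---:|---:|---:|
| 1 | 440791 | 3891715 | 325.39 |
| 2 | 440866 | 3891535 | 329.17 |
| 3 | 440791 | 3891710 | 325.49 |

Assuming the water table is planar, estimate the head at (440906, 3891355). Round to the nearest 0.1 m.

332.9 m

With h = a·x + b·y + c and 1 as origin, the differences give:
  75·a + (-180)·b = +3.78
  0·a + (-5)·b = +0.10
Eliminate b (×(-5) and ×(-180), subtract): -375·a = -0.900 → a = ∂h/∂x = +0.002400
Back-substitute: b = ∂h/∂y = -0.02000.
h(440906, 3891355) = 325.39 + (+0.002400)·(115) + (-0.02000)·(-360) = 325.39 +0.276 +7.200 = 332.866 m.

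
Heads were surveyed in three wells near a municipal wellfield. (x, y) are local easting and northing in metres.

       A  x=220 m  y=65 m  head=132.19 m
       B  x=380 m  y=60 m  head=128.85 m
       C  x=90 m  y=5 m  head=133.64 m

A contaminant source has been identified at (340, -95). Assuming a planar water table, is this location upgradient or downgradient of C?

With h = a·x + b·y + c and A as origin, the differences give:
  160·a + (-5)·b = -3.34
  (-130)·a + (-60)·b = +1.45
Eliminate b (×(-60) and ×(-5), subtract): -10250·a = 207.650 → a = ∂h/∂x = -0.02026
Back-substitute: b = ∂h/∂y = +0.01973.
Head at (340, -95) = 132.19 + (-0.02026)·(120) + (+0.01973)·(-160) = 126.60 m.
That is lower than the 133.64 m at C, so the point is downgradient.

downgradient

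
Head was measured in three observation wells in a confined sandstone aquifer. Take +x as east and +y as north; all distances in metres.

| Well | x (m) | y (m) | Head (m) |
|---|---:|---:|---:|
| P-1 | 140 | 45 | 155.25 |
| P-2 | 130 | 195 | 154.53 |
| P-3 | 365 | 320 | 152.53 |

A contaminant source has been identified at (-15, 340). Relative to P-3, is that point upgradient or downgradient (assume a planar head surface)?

upgradient

Differences from P-1: to P-2 (Δx, Δy, Δh) = (-10, 150, -0.72); to P-3 = (225, 275, -2.72).
Determinant of the coordinate differences = (-10)·275 − 225·150 = -36500.
∂h/∂x = [(-0.72)·275 − (-2.72)·150] / -36500 = -0.005753
∂h/∂y = [(-10)·(-2.72) − 225·(-0.72)] / -36500 = -0.005184
Head at (-15, 340) = 155.25 + (-0.005753)·(-155) + (-0.005184)·(295) = 154.61 m.
That is higher than the 152.53 m at P-3, so the point is upgradient.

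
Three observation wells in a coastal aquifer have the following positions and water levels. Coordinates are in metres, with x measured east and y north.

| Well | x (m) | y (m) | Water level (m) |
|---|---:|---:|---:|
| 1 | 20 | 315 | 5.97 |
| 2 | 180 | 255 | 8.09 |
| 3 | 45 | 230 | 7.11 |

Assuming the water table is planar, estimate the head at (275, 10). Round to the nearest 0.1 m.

11.6 m

Taking 1 as reference: 2−1 = (160, -60, +2.12); 3−1 = (25, -85, +1.14).
Solve a·Δx + b·Δy = Δh: det = 160·(-85) − 25·(-60) = -12100.
∂h/∂x = [(+2.12)·(-85) − (+1.14)·(-60)] / -12100 = +0.009240
∂h/∂y = [160·(+1.14) − 25·(+2.12)] / -12100 = -0.01069
h(275, 10) = 5.97 + (+0.009240)·(255) + (-0.01069)·(-305) = 5.97 +2.356 +3.262 = 11.588 m.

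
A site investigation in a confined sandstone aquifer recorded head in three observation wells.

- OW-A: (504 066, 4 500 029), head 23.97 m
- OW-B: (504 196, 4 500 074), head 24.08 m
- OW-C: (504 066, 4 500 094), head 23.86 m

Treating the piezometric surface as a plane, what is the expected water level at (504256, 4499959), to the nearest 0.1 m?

With h = a·x + b·y + c and OW-A as origin, the differences give:
  130·a + 45·b = +0.11
  0·a + 65·b = -0.11
Eliminate b (×65 and ×45, subtract): 8450·a = 12.100 → a = ∂h/∂x = +0.001432
Back-substitute: b = ∂h/∂y = -0.001692.
h(504256, 4499959) = 23.97 + (+0.001432)·(190) + (-0.001692)·(-70) = 23.97 +0.272 +0.118 = 24.361 m.

24.4 m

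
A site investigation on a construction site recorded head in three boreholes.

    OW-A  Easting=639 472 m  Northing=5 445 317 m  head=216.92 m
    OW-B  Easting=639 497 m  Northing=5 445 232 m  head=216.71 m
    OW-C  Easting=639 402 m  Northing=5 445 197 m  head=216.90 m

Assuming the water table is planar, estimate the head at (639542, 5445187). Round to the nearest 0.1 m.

With h = a·x + b·y + c and OW-A as origin, the differences give:
  25·a + (-85)·b = -0.21
  (-70)·a + (-120)·b = -0.02
Eliminate b (×(-120) and ×(-85), subtract): -8950·a = 23.500 → a = ∂h/∂x = -0.002626
Back-substitute: b = ∂h/∂y = +0.001698.
h(639542, 5445187) = 216.92 + (-0.002626)·(70) + (+0.001698)·(-130) = 216.92 -0.184 -0.221 = 216.515 m.

216.5 m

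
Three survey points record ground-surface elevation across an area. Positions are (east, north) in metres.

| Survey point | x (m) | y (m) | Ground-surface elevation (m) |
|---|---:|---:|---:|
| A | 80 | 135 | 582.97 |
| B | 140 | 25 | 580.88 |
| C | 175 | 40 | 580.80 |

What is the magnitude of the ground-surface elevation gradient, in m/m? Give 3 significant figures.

0.0167 m/m

Differences from A: to B (Δx, Δy, Δh) = (60, -110, -2.09); to C = (95, -95, -2.17).
Determinant of the coordinate differences = 60·(-95) − 95·(-110) = 4750.
∂z/∂x = [(-2.09)·(-95) − (-2.17)·(-110)] / 4750 = -0.008453
∂z/∂y = [60·(-2.17) − 95·(-2.09)] / 4750 = +0.01439
|∇f| = √(-0.008453² + 0.01439²) = 0.01669 m/m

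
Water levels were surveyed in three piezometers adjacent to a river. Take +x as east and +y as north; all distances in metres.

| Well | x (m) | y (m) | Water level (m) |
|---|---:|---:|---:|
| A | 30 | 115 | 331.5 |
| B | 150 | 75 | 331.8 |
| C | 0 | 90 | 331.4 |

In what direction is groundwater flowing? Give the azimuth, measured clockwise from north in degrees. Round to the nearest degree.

Three-point gradient (reference A): Δ to B = (120, -40, +0.3), Δ to C = (-30, -25, -0.1).
∂h/∂x = +0.002738, ∂h/∂y = +0.0007143 (det = -4200).
Flow direction (−∇h) has components (-0.002738 E, -0.0007143 N).
Azimuth = atan2(E, N) = atan2(-0.002738, -0.0007143) = 255.4° ≈ 255°.

255°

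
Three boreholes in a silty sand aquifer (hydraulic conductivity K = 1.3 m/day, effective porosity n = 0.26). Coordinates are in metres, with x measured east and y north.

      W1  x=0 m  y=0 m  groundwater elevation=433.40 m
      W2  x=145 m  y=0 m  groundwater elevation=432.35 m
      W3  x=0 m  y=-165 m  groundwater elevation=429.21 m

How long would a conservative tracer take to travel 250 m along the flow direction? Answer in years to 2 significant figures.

∂h/∂x = (432.35 − 433.40) / (145 − 0) = -0.007241
∂h/∂y = (429.21 − 433.40) / (-165 − 0) = +0.02539
|∇h| = √(-0.007241² + 0.02539²) = 0.0264
Seepage velocity v = K·i/n = 1.3 × 0.0264 / 0.26 = 0.132 m/day.
t = 250 / 0.132 = 1894 days = 5.19 years.

5.2 years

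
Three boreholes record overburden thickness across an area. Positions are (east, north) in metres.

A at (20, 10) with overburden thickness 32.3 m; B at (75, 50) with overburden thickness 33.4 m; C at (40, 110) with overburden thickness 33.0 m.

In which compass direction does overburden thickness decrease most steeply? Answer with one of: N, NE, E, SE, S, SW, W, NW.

With d = a·x + b·y + c and A as origin, the differences give:
  55·a + 40·b = +1.1
  20·a + 100·b = +0.7
Eliminate b (×100 and ×40, subtract): 4700·a = 82.00 → a = ∂d/∂x = +0.01745
Back-substitute: b = ∂d/∂y = +0.003511.
Steepest decrease is along −∇f = (-0.01745 E, -0.003511 N) → west.

W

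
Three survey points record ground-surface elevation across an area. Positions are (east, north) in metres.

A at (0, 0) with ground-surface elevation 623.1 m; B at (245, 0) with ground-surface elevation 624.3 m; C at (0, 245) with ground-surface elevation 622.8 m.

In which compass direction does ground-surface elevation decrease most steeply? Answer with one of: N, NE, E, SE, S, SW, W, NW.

W

∂z/∂x = (624.3 − 623.1) / (245 − 0) = +0.004898
∂z/∂y = (622.8 − 623.1) / (245 − 0) = -0.001224
Steepest decrease is along −∇f = (-0.004898 E, +0.001224 N) → west.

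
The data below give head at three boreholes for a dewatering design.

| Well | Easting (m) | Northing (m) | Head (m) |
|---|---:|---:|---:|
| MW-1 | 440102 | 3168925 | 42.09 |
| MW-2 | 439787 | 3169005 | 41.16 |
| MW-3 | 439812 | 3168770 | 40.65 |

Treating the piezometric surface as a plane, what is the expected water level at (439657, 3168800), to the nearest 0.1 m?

Differences from MW-1: to MW-2 (Δx, Δy, Δh) = (-315, 80, -0.93); to MW-3 = (-290, -155, -1.44).
Solve a·Δx + b·Δy = Δh: det = (-315)·(-155) − (-290)·80 = 72025.
∂h/∂x = [(-0.93)·(-155) − (-1.44)·80] / 72025 = +0.003601
∂h/∂y = [(-315)·(-1.44) − (-290)·(-0.93)] / 72025 = +0.002553
h(439657, 3168800) = 42.09 + (+0.003601)·(-445) + (+0.002553)·(-125) = 42.09 -1.602 -0.319 = 40.168 m.

40.2 m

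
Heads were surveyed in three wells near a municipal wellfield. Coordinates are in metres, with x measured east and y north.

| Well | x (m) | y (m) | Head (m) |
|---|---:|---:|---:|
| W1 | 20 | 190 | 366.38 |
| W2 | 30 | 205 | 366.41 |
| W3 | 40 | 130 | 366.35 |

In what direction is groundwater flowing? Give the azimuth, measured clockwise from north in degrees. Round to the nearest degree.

236°

Differences from W1: to W2 (Δx, Δy, Δh) = (10, 15, +0.03); to W3 = (20, -60, -0.03).
Determinant of the coordinate differences = 10·(-60) − 20·15 = -900.
∂h/∂x = [(+0.03)·(-60) − (-0.03)·15] / -900 = +0.001500
∂h/∂y = [10·(-0.03) − 20·(+0.03)] / -900 = +0.001000
Flow direction (−∇h) has components (-0.001500 E, -0.001000 N).
Azimuth = atan2(E, N) = atan2(-0.001500, -0.001000) = 236.3° ≈ 236°.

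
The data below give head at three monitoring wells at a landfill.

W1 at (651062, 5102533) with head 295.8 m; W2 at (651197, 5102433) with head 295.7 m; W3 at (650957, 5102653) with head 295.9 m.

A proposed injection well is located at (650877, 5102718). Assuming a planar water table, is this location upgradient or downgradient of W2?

upgradient

Taking W1 as reference: W2−W1 = (135, -100, -0.1); W3−W1 = (-105, 120, +0.1).
Solve a·Δx + b·Δy = Δh: det = 135·120 − (-105)·(-100) = 5700.
∂h/∂x = [(-0.1)·120 − (+0.1)·(-100)] / 5700 = -0.0003509
∂h/∂y = [135·(+0.1) − (-105)·(-0.1)] / 5700 = +0.0005263
Head at (650877, 5102718) = 295.8 + (-0.0003509)·(-185) + (+0.0005263)·(185) = 295.96 m.
That is higher than the 295.7 m at W2, so the point is upgradient.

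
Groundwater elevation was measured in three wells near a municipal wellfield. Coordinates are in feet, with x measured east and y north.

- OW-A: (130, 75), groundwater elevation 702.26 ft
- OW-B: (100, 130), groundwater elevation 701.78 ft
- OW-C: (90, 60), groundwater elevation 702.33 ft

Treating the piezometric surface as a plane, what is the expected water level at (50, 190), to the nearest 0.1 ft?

701.2 ft

With h = a·x + b·y + c and OW-A as origin, the differences give:
  (-30)·a + 55·b = -0.48
  (-40)·a + (-15)·b = +0.07
Eliminate b (×(-15) and ×55, subtract): 2650·a = 3.350 → a = ∂h/∂x = +0.001264
Back-substitute: b = ∂h/∂y = -0.008038.
h(50, 190) = 702.26 + (+0.001264)·(-80) + (-0.008038)·(115) = 702.26 -0.101 -0.924 = 701.235 ft.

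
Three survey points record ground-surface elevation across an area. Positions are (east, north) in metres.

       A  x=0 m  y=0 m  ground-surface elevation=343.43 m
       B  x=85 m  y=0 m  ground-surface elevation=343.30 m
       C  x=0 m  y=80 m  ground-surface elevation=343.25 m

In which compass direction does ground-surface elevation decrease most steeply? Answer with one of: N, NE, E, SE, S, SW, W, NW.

NE

∂z/∂x = (343.30 − 343.43) / (85 − 0) = -0.001529
∂z/∂y = (343.25 − 343.43) / (80 − 0) = -0.002250
Steepest decrease is along −∇f = (+0.001529 E, +0.002250 N) → northeast.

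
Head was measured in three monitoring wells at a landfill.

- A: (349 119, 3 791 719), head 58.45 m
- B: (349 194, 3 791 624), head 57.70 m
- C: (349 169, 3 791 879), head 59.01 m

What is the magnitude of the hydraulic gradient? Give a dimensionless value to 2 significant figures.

With h = a·x + b·y + c and A as origin, the differences give:
  75·a + (-95)·b = -0.75
  50·a + 160·b = +0.56
Eliminate b (×160 and ×(-95), subtract): 16750·a = -66.800 → a = ∂h/∂x = -0.003988
Back-substitute: b = ∂h/∂y = +0.004746.
|∇h| = √(-0.003988² + 0.004746²) = 0.006199

0.0062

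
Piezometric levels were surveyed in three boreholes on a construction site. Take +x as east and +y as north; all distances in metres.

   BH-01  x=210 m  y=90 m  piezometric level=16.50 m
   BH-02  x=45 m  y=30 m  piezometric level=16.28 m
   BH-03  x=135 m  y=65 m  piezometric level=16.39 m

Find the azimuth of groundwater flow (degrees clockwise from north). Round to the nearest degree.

326°

Three-point gradient (reference BH-01): Δ to BH-02 = (-165, -60, -0.22), Δ to BH-03 = (-75, -25, -0.11).
∂h/∂x = +0.002933, ∂h/∂y = -0.004400 (det = -375).
Flow direction (−∇h) has components (-0.002933 E, +0.004400 N).
Azimuth = atan2(E, N) = atan2(-0.002933, +0.004400) = 326.3° ≈ 326°.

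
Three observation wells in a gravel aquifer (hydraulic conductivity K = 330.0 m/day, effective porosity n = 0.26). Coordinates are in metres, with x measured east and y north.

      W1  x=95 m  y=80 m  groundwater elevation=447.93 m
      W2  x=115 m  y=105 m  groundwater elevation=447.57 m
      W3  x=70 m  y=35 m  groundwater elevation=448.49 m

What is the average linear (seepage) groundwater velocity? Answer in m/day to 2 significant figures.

With h = a·x + b·y + c and W1 as origin, the differences give:
  20·a + 25·b = -0.36
  (-25)·a + (-45)·b = +0.56
Eliminate b (×(-45) and ×25, subtract): -275·a = 2.200 → a = ∂h/∂x = -0.008000
Back-substitute: b = ∂h/∂y = -0.008000.
|∇h| = √(-0.008000² + -0.008000²) = 0.01131
Seepage velocity v = K·i/n = 330.0 × 0.01131 / 0.26 = 14.36 m/day.

14 m/day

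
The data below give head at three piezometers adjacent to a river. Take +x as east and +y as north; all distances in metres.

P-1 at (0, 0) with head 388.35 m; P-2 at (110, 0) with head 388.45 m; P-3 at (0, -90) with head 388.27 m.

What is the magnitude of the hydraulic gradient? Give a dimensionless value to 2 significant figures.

∂h/∂x = (388.45 − 388.35) / (110 − 0) = +0.0009091
∂h/∂y = (388.27 − 388.35) / (-90 − 0) = +0.0008889
|∇h| = √(0.0009091² + 0.0008889²) = 0.001271

0.0013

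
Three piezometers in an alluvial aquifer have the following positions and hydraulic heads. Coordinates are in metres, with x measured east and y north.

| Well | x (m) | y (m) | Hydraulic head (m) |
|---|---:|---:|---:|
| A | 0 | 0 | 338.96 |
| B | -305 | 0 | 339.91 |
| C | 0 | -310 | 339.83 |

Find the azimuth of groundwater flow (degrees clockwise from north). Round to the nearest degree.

∂h/∂x = (339.91 − 338.96) / (-305 − 0) = -0.003115
∂h/∂y = (339.83 − 338.96) / (-310 − 0) = -0.002806
Flow direction (−∇h) has components (+0.003115 E, +0.002806 N).
Azimuth = atan2(E, N) = atan2(+0.003115, +0.002806) = 48.0° ≈ 048°.

048°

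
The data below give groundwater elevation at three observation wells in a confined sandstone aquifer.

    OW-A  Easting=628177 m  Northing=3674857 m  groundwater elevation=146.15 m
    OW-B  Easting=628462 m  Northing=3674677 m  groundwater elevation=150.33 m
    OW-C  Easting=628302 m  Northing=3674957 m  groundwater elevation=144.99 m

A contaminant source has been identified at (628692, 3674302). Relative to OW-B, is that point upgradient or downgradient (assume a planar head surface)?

With h = a·x + b·y + c and OW-A as origin, the differences give:
  285·a + (-180)·b = +4.18
  125·a + 100·b = -1.16
Eliminate b (×100 and ×(-180), subtract): 51000·a = 209.200 → a = ∂h/∂x = +0.004102
Back-substitute: b = ∂h/∂y = -0.01673.
Head at (628692, 3674302) = 146.15 + (+0.004102)·(515) + (-0.01673)·(-555) = 157.55 m.
That is higher than the 150.33 m at OW-B, so the point is upgradient.

upgradient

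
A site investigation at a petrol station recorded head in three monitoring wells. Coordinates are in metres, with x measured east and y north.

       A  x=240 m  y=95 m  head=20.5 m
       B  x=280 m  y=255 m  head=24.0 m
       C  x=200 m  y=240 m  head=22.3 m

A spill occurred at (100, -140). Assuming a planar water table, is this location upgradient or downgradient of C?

downgradient

With h = a·x + b·y + c and A as origin, the differences give:
  40·a + 160·b = +3.5
  (-40)·a + 145·b = +1.8
Eliminate b (×145 and ×160, subtract): 12200·a = 219.50 → a = ∂h/∂x = +0.01799
Back-substitute: b = ∂h/∂y = +0.01738.
Head at (100, -140) = 20.5 + (+0.01799)·(-140) + (+0.01738)·(-235) = 13.90 m.
That is lower than the 22.3 m at C, so the point is downgradient.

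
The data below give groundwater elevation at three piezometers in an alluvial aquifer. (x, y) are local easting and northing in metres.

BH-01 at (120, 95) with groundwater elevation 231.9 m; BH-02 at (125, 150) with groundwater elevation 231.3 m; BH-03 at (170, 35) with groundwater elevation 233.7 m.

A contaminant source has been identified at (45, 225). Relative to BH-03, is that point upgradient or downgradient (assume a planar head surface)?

downgradient

With h = a·x + b·y + c and BH-01 as origin, the differences give:
  5·a + 55·b = -0.6
  50·a + (-60)·b = +1.8
Eliminate b (×(-60) and ×55, subtract): -3050·a = -63.00 → a = ∂h/∂x = +0.02066
Back-substitute: b = ∂h/∂y = -0.01279.
Head at (45, 225) = 231.9 + (+0.02066)·(-75) + (-0.01279)·(130) = 228.69 m.
That is lower than the 233.7 m at BH-03, so the point is downgradient.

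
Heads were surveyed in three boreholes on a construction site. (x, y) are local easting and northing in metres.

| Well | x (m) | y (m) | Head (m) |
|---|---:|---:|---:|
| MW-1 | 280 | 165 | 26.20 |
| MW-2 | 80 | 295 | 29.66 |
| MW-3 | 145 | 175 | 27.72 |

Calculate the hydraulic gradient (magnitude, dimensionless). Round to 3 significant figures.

Taking MW-1 as reference: MW-2−MW-1 = (-200, 130, +3.46); MW-3−MW-1 = (-135, 10, +1.52).
Solve a·Δx + b·Δy = Δh: det = (-200)·10 − (-135)·130 = 15550.
∂h/∂x = [(+3.46)·10 − (+1.52)·130] / 15550 = -0.01048
∂h/∂y = [(-200)·(+1.52) − (-135)·(+3.46)] / 15550 = +0.01049
|∇h| = √(-0.01048² + 0.01049²) = 0.01483

0.0148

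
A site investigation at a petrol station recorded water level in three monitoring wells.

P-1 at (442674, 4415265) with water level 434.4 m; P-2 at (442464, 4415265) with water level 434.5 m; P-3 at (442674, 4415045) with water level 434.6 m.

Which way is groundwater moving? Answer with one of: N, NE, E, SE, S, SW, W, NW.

∂h/∂x = (434.5 − 434.4) / (442464 − 442674) = -0.0004762
∂h/∂y = (434.6 − 434.4) / (4415045 − 4415265) = -0.0009091
Flow = −∇h = (+0.0004762 east, +0.0009091 north), which points northeast.

NE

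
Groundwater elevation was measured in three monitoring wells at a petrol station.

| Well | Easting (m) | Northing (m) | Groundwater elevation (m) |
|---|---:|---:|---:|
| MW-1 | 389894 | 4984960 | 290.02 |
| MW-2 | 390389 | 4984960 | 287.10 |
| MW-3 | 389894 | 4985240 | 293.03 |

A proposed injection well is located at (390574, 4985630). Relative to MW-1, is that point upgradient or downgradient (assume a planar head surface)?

upgradient

∂h/∂x = (287.10 − 290.02) / (390389 − 389894) = -0.005899
∂h/∂y = (293.03 − 290.02) / (4985240 − 4984960) = +0.01075
Head at (390574, 4985630) = 290.02 + (-0.005899)·(680) + (+0.01075)·(670) = 293.21 m.
That is higher than the 290.02 m at MW-1, so the point is upgradient.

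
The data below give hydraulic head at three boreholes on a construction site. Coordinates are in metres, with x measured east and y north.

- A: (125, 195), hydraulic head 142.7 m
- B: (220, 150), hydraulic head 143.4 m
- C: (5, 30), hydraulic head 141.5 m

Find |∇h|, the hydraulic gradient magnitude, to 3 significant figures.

0.00817

Differences from A: to B (Δx, Δy, Δh) = (95, -45, +0.7); to C = (-120, -165, -1.2).
Solve a·Δx + b·Δy = Δh: det = 95·(-165) − (-120)·(-45) = -21075.
∂h/∂x = [(+0.7)·(-165) − (-1.2)·(-45)] / -21075 = +0.008043
∂h/∂y = [95·(-1.2) − (-120)·(+0.7)] / -21075 = +0.001423
|∇h| = √(0.008043² + 0.001423²) = 0.008168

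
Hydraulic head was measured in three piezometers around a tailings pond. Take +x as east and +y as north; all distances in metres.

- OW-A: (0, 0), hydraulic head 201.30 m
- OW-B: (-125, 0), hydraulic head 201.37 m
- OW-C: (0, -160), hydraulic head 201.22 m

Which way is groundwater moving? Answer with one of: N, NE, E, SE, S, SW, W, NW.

SE

∂h/∂x = (201.37 − 201.30) / (-125 − 0) = -0.0005600
∂h/∂y = (201.22 − 201.30) / (-160 − 0) = +0.0005000
Flow = −∇h = (+0.0005600 east, -0.0005000 north), which points southeast.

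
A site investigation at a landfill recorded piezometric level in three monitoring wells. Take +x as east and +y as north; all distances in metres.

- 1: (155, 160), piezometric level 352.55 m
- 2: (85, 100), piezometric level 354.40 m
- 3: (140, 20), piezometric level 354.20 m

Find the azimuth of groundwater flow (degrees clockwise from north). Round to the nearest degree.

Three-point gradient (reference 1): Δ to 2 = (-70, -60, +1.85), Δ to 3 = (-15, -140, +1.65).
∂h/∂x = -0.01798, ∂h/∂y = -0.009860 (det = 8900).
Flow direction (−∇h) has components (+0.01798 E, +0.009860 N).
Azimuth = atan2(E, N) = atan2(+0.01798, +0.009860) = 61.3° ≈ 061°.

061°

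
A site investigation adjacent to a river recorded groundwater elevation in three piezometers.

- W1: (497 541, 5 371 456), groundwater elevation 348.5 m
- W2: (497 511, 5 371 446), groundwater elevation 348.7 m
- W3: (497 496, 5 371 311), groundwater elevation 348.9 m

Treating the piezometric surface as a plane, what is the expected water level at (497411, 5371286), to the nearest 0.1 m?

349.5 m

Three-point gradient (reference W1): Δ to W2 = (-30, -10, +0.2), Δ to W3 = (-45, -145, +0.4).
∂h/∂x = -0.006410, ∂h/∂y = -0.0007692 (det = 3900).
h(497411, 5371286) = 348.5 + (-0.006410)·(-130) + (-0.0007692)·(-170) = 348.5 +0.833 +0.131 = 349.464 m.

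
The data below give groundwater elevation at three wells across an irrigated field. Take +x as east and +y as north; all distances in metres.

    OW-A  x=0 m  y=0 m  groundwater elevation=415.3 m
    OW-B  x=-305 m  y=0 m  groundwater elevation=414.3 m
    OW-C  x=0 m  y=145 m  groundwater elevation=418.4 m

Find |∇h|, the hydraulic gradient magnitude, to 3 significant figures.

∂h/∂x = (414.3 − 415.3) / (-305 − 0) = +0.003279
∂h/∂y = (418.4 − 415.3) / (145 − 0) = +0.02138
|∇h| = √(0.003279² + 0.02138²) = 0.02163

0.0216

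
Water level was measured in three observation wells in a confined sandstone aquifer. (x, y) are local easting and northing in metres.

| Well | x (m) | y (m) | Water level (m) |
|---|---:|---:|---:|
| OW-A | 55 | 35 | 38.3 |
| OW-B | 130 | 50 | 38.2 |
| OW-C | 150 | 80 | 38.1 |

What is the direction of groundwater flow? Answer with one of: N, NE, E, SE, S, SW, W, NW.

N

With h = a·x + b·y + c and OW-A as origin, the differences give:
  75·a + 15·b = -0.1
  95·a + 45·b = -0.2
Eliminate b (×45 and ×15, subtract): 1950·a = -1.50 → a = ∂h/∂x = -0.0007692
Back-substitute: b = ∂h/∂y = -0.002821.
Flow = −∇h = (+0.0007692 east, +0.002821 north), which points north.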